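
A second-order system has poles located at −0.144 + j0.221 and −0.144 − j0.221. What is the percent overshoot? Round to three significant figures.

|pole| = ω_n = √(0.144² + 0.221²) = 0.264 rad/s; ζ = cos θ = σ/ω_n = 0.546.
%OS = 100 e^{−πζ/√(1−ζ²)} with ζ = 0.546 gives 12.9%.

%OS ≈ 12.9%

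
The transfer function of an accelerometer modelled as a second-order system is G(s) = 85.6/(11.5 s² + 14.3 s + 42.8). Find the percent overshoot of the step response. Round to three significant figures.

%OS ≈ 34.3%

Dividing through by 11.5: denominator becomes s² + 1.243 s + 3.722.
So ω_n = √3.722 = 1.93 rad/s and ζ = 1.243/(2·1.93) = 0.322.
Overshoot: exp(−π·0.322/√(1−0.322²)) = 0.343, i.e. 34.3%.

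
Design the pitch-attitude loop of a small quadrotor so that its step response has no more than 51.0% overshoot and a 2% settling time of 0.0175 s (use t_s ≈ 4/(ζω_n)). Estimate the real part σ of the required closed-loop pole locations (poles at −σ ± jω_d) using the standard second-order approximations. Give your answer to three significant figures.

σ ≈ 229

The settling-time spec alone fixes σ = ζω_n = 4/t_s = 4/0.0175 = 229.
(Overshoot then fixes ζ = 0.210 and hence ω_d = σ·√(1−ζ²)/ζ = 1070 rad/s.)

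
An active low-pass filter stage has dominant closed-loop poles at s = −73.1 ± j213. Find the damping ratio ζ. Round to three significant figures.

With σ = 73.1, ω_d = 213: ω_n = √(σ²+ω_d²) = 225 rad/s, ζ = σ/ω_n = 0.325.

ζ ≈ 0.325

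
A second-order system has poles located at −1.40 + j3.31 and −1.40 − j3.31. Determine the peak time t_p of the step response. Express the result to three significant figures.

t_p = π/ω_d with ω_d = 3.31 (the imaginary part), so t_p = 0.949 s.

t_p ≈ 0.949 s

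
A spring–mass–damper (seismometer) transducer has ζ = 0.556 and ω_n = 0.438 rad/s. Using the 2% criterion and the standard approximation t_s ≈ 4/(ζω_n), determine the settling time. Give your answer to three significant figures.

t_s ≈ 4/(ζω_n) = 4/(0.556 × 0.438) = 16.4 s.

t_s ≈ 16.4 s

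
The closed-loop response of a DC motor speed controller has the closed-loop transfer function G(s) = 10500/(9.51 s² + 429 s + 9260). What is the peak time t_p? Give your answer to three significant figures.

t_p ≈ 0.146 s

Dividing through by 9.51: denominator becomes s² + 45.11 s + 973.7.
So ω_n = √973.7 = 31.2 rad/s and ζ = 45.11/(2·31.2) = 0.723.
ω_d = 31.2·√(1 − 0.723²) = 21.6 rad/s. t_p = π/ω_d = 0.146 s.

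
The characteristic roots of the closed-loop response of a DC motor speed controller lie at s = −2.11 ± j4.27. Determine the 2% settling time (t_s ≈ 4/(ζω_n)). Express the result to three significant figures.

For poles at −σ ± jω_d, ζω_n = σ = 2.11, so t_s ≈ 4/σ = 1.90 s.

t_s ≈ 1.90 s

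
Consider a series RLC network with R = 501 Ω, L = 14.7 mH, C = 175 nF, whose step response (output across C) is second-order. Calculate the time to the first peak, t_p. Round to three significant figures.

t_p ≈ 0.000317 s

For a series RLC circuit (capacitor voltage as output), ω_n = 1/√(LC) = 1/√(14.7 mH · 175 nF) = 19700 rad/s.
ζ = (R/2)·√(C/L) = (501/2)·√(175 nF/14.7 mH) = 0.864.
The damped frequency ω_d = ω_n√(1−ζ²) = 9920 rad/s. t_p = π/ω_d = 0.000317 s.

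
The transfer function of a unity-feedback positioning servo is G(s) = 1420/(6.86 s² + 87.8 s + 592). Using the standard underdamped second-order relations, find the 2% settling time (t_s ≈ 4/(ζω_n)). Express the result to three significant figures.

Dividing through by 6.86: denominator becomes s² + 12.80 s + 86.30.
So ω_n = √86.30 = 9.29 rad/s and ζ = 12.80/(2·9.29) = 0.689.
t_s ≈ 4/(ζω_n) = 0.625 s.

t_s ≈ 0.625 s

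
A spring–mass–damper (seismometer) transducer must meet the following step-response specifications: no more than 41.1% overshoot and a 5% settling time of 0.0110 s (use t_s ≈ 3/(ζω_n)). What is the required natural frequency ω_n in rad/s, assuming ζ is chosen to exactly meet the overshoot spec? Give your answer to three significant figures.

Inverting the overshoot relation: ζ = |ln 0.411|/√(π² + ln²0.411) = 0.272.
From t_s ≈ 3/(ζω_n): ω_n = 3/(ζ·t_s) = 3/(0.272·0.0110) = 1000 rad/s.

ω_n ≈ 1000 rad/s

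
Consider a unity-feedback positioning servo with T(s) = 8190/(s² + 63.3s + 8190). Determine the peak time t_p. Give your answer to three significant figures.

Matching coefficients with s² + 2ζω_n s + ω_n² gives ω_n² = 8190 ⇒ ω_n = 90.5 rad/s, and ζ = 63.3/(2ω_n) = 0.350.
The damped frequency ω_d = ω_n√(1−ζ²) = 84.8 rad/s. Then t_p = π/ω_d = 0.0371 s.

t_p ≈ 0.0371 s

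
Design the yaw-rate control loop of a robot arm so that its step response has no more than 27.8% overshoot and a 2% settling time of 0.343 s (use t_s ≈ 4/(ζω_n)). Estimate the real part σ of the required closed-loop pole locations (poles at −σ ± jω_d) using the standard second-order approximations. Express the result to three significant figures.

σ ≈ 11.7

The settling-time spec alone fixes σ = ζω_n = 4/t_s = 4/0.343 = 11.7.
(Overshoot then fixes ζ = 0.377 and hence ω_d = σ·√(1−ζ²)/ζ = 28.6 rad/s.)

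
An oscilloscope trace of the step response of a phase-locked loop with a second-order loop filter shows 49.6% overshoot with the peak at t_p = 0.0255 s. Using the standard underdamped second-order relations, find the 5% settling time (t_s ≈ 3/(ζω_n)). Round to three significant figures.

t_s ≈ 0.109 s

The overshoot fixes ζ = −ln(OS)/√(π²+ln²(OS)) = 0.218.
From t_p = π/ω_d, ω_d = π/0.0255 = 123 rad/s, so ω_n = ω_d/√(1−ζ²) = 126 rad/s.
t_s ≈ 3/(ζω_n) = 3/(0.218·126) = 0.109 s.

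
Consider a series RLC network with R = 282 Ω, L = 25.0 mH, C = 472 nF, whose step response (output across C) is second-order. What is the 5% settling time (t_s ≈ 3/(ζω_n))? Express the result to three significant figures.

For a series RLC circuit (capacitor voltage as output), ω_n = 1/√(LC) = 1/√(25.0 mH · 472 nF) = 9210 rad/s.
ζ = (R/2)·√(C/L) = (282/2)·√(472 nF/25.0 mH) = 0.613.
t_s ≈ 3/(ζω_n) = 0.000532 s.

t_s ≈ 0.000532 s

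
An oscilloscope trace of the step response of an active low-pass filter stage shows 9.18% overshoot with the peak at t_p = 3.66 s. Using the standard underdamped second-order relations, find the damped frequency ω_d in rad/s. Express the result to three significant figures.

t_p = π/ω_d, so ω_d = π/3.66 = 0.858 rad/s.

ω_d ≈ 0.858 rad/s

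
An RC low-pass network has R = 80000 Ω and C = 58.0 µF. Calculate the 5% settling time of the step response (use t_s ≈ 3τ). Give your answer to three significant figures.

τ = RC = 80000 × 58.0 µF = 4.64 s.
t_s ≈ 3τ = 13.9 s.

t_s ≈ 13.9 s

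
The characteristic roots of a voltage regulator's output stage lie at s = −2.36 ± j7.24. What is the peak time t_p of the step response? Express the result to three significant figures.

t_p ≈ 0.434 s

t_p = π/ω_d with ω_d = 7.24 (the imaginary part), so t_p = 0.434 s.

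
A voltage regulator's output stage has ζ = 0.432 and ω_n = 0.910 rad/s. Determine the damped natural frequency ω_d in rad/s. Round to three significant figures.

ω_d ≈ 0.821 rad/s

ω_d = ω_n√(1−ζ²) = 0.910·√0.813 = 0.821 rad/s.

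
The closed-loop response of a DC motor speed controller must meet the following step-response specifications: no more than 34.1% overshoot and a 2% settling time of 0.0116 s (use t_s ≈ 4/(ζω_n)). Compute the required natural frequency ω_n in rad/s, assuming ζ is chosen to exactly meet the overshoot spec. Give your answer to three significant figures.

ζ = −ln(OS)/√(π² + (ln OS)²). With OS = 0.341, ln OS = −1.076 and ζ = 1.076/3.321 = 0.324.
Then ω_n = 4/(ζ t_s) = 4/(0.324 × 0.0116) = 1060 rad/s.

ω_n ≈ 1060 rad/s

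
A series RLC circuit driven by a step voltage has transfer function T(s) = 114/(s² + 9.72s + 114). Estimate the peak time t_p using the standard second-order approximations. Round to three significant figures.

t_p ≈ 0.330 s

Matching coefficients with s² + 2ζω_n s + ω_n² gives ω_n² = 114 ⇒ ω_n = 10.7 rad/s, and ζ = 9.72/(2ω_n) = 0.455.
ω_d = ω_n√(1−ζ²) = 9.51 rad/s. Then t_p = π/ω_d = 0.330 s.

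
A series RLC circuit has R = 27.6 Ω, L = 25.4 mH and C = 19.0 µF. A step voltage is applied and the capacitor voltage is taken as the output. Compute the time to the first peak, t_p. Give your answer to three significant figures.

t_p ≈ 0.00236 s

For a series RLC circuit (capacitor voltage as output), ω_n = 1/√(LC) = 1/√(25.4 mH · 19.0 µF) = 1440 rad/s.
ζ = (R/2)·√(C/L) = (27.6/2)·√(19.0 µF/25.4 mH) = 0.377.
ω_d = ω_n√(1−ζ²) = 1330 rad/s. t_p = π/ω_d = 0.00236 s.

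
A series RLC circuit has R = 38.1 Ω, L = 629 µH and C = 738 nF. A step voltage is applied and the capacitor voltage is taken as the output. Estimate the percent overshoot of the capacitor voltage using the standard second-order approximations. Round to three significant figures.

%OS ≈ 6.69%

For a series RLC circuit (capacitor voltage as output), ω_n = 1/√(LC) = 1/√(629 µH · 738 nF) = 46400 rad/s.
ζ = (R/2)·√(C/L) = (38.1/2)·√(738 nF/629 µH) = 0.653.
Overshoot: exp(−π·0.653/√(1−0.653²)) = 0.0669, i.e. 6.69%.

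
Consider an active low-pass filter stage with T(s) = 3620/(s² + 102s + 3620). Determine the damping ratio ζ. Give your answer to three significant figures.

ζ ≈ 0.848

Comparing the denominator to s² + 2ζω_n s + ω_n²: ω_n = √3620 = 60.2 rad/s, and 2ζω_n = 102 so ζ = 102/(2·60.2) = 0.848.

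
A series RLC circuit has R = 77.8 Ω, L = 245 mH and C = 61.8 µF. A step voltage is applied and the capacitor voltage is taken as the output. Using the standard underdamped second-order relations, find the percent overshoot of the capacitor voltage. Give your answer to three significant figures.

For a series RLC circuit (capacitor voltage as output), ω_n = 1/√(LC) = 1/√(245 mH · 61.8 µF) = 257 rad/s.
ζ = (R/2)·√(C/L) = (77.8/2)·√(61.8 µF/245 mH) = 0.618.
%OS = 100 e^{−πζ/√(1−ζ²)} with ζ = 0.618 gives 8.47%.

%OS ≈ 8.47%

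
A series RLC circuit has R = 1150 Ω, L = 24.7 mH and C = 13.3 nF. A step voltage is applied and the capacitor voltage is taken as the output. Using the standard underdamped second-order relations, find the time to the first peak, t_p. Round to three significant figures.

t_p ≈ 0.0000628 s

For a series RLC circuit (capacitor voltage as output), ω_n = 1/√(LC) = 1/√(24.7 mH · 13.3 nF) = 55200 rad/s.
ζ = (R/2)·√(C/L) = (1150/2)·√(13.3 nF/24.7 mH) = 0.422.
ω_d = ω_n√(1−ζ²) = 50000 rad/s. t_p = π/ω_d = 0.0000628 s.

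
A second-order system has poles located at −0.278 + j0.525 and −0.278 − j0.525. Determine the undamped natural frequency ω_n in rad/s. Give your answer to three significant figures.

ω_n ≈ 0.594 rad/s

The poles are at −σ ± jω_d with σ = 0.278 and ω_d = 0.525, so ω_n = √(σ²+ω_d²) = 0.594 rad/s and ζ = σ/ω_n = 0.468.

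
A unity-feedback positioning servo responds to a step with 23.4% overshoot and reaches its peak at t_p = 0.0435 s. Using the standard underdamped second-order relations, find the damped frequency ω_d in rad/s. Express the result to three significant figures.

ω_d ≈ 72.2 rad/s

t_p = π/ω_d, so ω_d = π/0.0435 = 72.2 rad/s.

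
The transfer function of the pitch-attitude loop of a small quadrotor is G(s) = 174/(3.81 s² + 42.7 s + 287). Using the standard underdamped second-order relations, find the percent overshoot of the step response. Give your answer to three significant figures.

Dividing through by 3.81: denominator becomes s² + 11.21 s + 75.33.
So ω_n = √75.33 = 8.68 rad/s and ζ = 11.21/(2·8.68) = 0.646.
Overshoot: exp(−π·0.646/√(1−0.646²)) = 0.0702, i.e. 7.02%.

%OS ≈ 7.02%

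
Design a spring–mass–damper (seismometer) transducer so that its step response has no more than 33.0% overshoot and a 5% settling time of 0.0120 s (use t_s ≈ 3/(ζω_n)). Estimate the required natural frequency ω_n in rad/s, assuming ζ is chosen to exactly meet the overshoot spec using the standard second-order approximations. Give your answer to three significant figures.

Inverting the overshoot relation: ζ = |ln 0.330|/√(π² + ln²0.330) = 0.333.
From t_s ≈ 3/(ζω_n): ω_n = 3/(ζ·t_s) = 3/(0.333·0.0120) = 751 rad/s.

ω_n ≈ 751 rad/s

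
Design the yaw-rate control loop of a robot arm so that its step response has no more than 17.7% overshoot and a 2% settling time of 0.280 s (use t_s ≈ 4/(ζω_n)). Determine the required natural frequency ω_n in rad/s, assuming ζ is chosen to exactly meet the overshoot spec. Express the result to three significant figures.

ω_n ≈ 29.6 rad/s

From %OS = 100·exp(−πζ/√(1−ζ²)), invert to get ζ = −ln(OS)/√(π² + ln²(OS)) with OS = 0.177.
−ln 0.177 = 1.732, so ζ = 1.732/√(π² + 2.998) = 0.483.
From t_s ≈ 4/(ζω_n): ω_n = 4/(ζ·t_s) = 4/(0.483·0.280) = 29.6 rad/s.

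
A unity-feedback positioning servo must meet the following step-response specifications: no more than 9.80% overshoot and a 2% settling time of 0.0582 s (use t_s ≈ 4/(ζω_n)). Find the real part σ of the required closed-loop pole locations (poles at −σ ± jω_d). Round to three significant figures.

σ ≈ 68.7

The settling-time spec alone fixes σ = ζω_n = 4/t_s = 4/0.0582 = 68.7.
(Overshoot then fixes ζ = 0.595 and hence ω_d = σ·√(1−ζ²)/ζ = 93.0 rad/s.)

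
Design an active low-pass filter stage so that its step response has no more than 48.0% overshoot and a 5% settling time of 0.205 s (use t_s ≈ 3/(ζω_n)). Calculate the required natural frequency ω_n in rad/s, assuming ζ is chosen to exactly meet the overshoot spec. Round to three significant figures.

ω_n ≈ 64.3 rad/s

Inverting the overshoot relation: ζ = |ln 0.480|/√(π² + ln²0.480) = 0.228.
From t_s ≈ 3/(ζω_n): ω_n = 3/(ζ·t_s) = 3/(0.228·0.205) = 64.3 rad/s.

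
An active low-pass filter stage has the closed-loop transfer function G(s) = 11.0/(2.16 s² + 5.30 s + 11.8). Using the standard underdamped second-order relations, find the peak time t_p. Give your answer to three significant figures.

t_p ≈ 1.58 s

Dividing through by 2.16: denominator becomes s² + 2.454 s + 5.463.
So ω_n = √5.463 = 2.34 rad/s and ζ = 2.454/(2·2.34) = 0.525.
ω_d = 2.34·√(1 − 0.525²) = 1.99 rad/s. t_p = π/ω_d = 1.58 s.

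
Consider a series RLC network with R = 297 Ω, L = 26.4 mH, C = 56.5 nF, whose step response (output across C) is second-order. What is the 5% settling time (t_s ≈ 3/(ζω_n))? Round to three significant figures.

t_s ≈ 0.000533 s

For a series RLC circuit (capacitor voltage as output), ω_n = 1/√(LC) = 1/√(26.4 mH · 56.5 nF) = 25900 rad/s.
ζ = (R/2)·√(C/L) = (297/2)·√(56.5 nF/26.4 mH) = 0.217.
t_s ≈ 3/(ζω_n) = 0.000533 s.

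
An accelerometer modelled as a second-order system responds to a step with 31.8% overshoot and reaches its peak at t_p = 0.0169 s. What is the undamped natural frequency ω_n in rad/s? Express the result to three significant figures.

ω_n ≈ 198 rad/s

From the overshoot, ζ = −ln(OS)/√(π²+ln²(OS)) = 0.343.
t_p = π/ω_d ⇒ ω_d = 186 rad/s; then ω_n = ω_d/√(1−ζ²) = 198 rad/s.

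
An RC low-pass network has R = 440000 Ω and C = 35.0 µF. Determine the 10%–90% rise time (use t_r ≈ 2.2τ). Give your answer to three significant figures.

t_r ≈ 33.9 s

τ = RC = 440000 × 35.0 µF = 15.4 s.
t_r ≈ 2.2τ = 33.9 s.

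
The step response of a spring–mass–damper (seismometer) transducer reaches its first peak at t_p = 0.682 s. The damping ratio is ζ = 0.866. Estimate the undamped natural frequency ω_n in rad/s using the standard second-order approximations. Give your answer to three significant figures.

Peak time t_p = π/ω_d, so ω_d = π/t_p = π/0.682 = 4.61 rad/s.
ω_n = ω_d/√(1−ζ²) = 4.61/√0.250 = 9.21 rad/s.

ω_n ≈ 9.21 rad/s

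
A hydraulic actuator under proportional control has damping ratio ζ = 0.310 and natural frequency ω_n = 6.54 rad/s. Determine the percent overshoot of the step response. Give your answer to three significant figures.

%OS ≈ 35.9%

For an underdamped second-order system, %OS = 100·exp(−πζ/√(1−ζ²)).
πζ/√(1−ζ²) = π·0.310/√(1−0.0961) = 1.024, so %OS = 100·e^(−1.024) = 35.9%.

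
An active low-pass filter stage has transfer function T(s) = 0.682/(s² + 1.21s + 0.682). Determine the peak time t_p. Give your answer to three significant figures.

Comparing the denominator to s² + 2ζω_n s + ω_n²: ω_n = √0.682 = 0.826 rad/s, and 2ζω_n = 1.21 so ζ = 1.21/(2·0.826) = 0.733.
ω_d = ω_n√(1−ζ²) = 0.562 rad/s. Then t_p = π/ω_d = 5.59 s.

t_p ≈ 5.59 s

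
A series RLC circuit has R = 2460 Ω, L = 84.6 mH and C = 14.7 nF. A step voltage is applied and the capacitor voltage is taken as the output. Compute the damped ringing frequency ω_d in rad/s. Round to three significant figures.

For a series RLC circuit (capacitor voltage as output), ω_n = 1/√(LC) = 1/√(84.6 mH · 14.7 nF) = 28400 rad/s.
ζ = (R/2)·√(C/L) = (2460/2)·√(14.7 nF/84.6 mH) = 0.513.
ω_d = ω_n√(1−ζ²) = 24300 rad/s.

ω_d ≈ 24300 rad/s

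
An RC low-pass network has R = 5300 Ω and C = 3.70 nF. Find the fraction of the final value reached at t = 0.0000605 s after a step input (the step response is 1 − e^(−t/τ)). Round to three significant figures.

τ = RC = 5300 × 3.70 nF = 0.0000196 s.
y(t)/y_∞ = 1 − e^(−t/τ) = 1 − e^(−0.0000605/0.0000196) = 1 − e^(−3.09) = 0.954.

y/y_∞ ≈ 0.954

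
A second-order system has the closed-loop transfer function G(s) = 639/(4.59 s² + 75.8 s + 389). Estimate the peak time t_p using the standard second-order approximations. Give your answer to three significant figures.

t_p ≈ 0.772 s

Dividing through by 4.59: denominator becomes s² + 16.51 s + 84.75.
So ω_n = √84.75 = 9.21 rad/s and ζ = 16.51/(2·9.21) = 0.897.
The damped frequency ω_d = ω_n√(1−ζ²) = 4.07 rad/s. t_p = π/ω_d = 0.772 s.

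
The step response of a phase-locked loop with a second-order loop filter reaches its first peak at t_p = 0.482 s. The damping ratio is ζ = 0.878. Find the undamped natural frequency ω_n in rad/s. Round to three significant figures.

ω_n ≈ 13.6 rad/s

Peak time t_p = π/ω_d, so ω_d = π/t_p = π/0.482 = 6.52 rad/s.
ω_n = ω_d/√(1−ζ²) = 6.52/√0.229 = 13.6 rad/s.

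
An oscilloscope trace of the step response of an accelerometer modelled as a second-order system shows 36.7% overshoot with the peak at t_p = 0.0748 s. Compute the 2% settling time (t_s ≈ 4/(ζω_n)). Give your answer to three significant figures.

t_s ≈ 0.298 s

ζ from %OS: ζ = |ln 0.367|/√(π²+ln²0.367) = 0.304.
t_p = π/ω_d ⇒ ω_d = 42.0 rad/s; then ω_n = ω_d/√(1−ζ²) = 44.1 rad/s.
t_s ≈ 4/(ζω_n) = 4/(0.304·44.1) = 0.298 s.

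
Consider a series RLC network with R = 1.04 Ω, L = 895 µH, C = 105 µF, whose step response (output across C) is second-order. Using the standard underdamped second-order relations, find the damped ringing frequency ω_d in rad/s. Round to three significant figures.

ω_d ≈ 3210 rad/s

For a series RLC circuit (capacitor voltage as output), ω_n = 1/√(LC) = 1/√(895 µH · 105 µF) = 3260 rad/s.
ζ = (R/2)·√(C/L) = (1.04/2)·√(105 µF/895 µH) = 0.178.
ω_d = 3260·√(1 − 0.178²) = 3210 rad/s.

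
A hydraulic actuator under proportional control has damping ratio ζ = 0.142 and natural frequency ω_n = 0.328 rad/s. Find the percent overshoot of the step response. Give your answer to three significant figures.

%OS ≈ 63.7%

For an underdamped second-order system, %OS = 100·exp(−πζ/√(1−ζ²)).
πζ/√(1−ζ²) = π·0.142/√(1−0.0202) = 0.4507, so %OS = 100·e^(−0.4507) = 63.7%.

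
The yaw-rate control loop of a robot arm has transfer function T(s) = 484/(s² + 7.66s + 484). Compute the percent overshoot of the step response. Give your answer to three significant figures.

%OS ≈ 57.4%

Matching coefficients with s² + 2ζω_n s + ω_n² gives ω_n² = 484 ⇒ ω_n = 22.0 rad/s, and ζ = 7.66/(2ω_n) = 0.174.
%OS = 100 e^{−πζ/√(1−ζ²)} with ζ = 0.174 gives 57.4%.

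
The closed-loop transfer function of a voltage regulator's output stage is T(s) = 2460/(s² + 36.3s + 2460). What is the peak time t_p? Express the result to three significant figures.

Comparing the denominator to s² + 2ζω_n s + ω_n²: ω_n = √2460 = 49.6 rad/s, and 2ζω_n = 36.3 so ζ = 36.3/(2·49.6) = 0.366.
ω_d = 49.6·√(1 − 0.366²) = 46.2 rad/s. Then t_p = π/ω_d = 0.0681 s.

t_p ≈ 0.0681 s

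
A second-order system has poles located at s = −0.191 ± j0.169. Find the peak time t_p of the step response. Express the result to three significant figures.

t_p = π/ω_d with ω_d = 0.169 (the imaginary part), so t_p = 18.6 s.

t_p ≈ 18.6 s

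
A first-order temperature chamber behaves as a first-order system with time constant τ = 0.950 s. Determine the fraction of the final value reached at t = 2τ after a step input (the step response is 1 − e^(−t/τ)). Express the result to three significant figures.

y/y_∞ ≈ 0.865

y(t)/y_∞ = 1 − e^(−t/τ) = 1 − e^(−2) = 1 − e^(−2.00) = 0.865.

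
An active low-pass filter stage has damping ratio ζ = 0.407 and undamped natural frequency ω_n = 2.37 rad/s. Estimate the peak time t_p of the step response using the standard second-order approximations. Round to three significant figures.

t_p ≈ 1.45 s

The damped frequency is ω_d = ω_n√(1−ζ²) = 2.37·√(1−0.166) = 2.16 rad/s.
Peak time t_p = π/ω_d = π/2.16 = 1.45 s.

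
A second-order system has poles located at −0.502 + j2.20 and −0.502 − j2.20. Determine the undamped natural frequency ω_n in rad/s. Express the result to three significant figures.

ω_n ≈ 2.26 rad/s

The poles are at −σ ± jω_d with σ = 0.502 and ω_d = 2.20, so ω_n = √(σ²+ω_d²) = 2.26 rad/s and ζ = σ/ω_n = 0.222.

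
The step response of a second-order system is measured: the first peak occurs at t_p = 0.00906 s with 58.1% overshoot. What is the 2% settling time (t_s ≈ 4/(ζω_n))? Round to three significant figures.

t_s ≈ 0.0667 s

ζ from %OS: ζ = |ln 0.581|/√(π²+ln²0.581) = 0.170.
From t_p = π/ω_d, ω_d = π/0.00906 = 347 rad/s, so ω_n = ω_d/√(1−ζ²) = 352 rad/s.
t_s ≈ 4/(ζω_n) = 4/(0.170·352) = 0.0667 s.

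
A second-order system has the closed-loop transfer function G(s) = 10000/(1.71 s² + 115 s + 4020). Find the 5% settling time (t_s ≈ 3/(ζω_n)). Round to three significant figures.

Dividing through by 1.71: denominator becomes s² + 67.25 s + 2351.
So ω_n = √2351 = 48.5 rad/s and ζ = 67.25/(2·48.5) = 0.694.
t_s ≈ 3/(ζω_n) = 0.0892 s.

t_s ≈ 0.0892 s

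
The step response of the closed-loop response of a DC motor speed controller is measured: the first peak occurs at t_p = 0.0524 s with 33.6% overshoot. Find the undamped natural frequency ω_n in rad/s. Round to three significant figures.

ω_n ≈ 63.5 rad/s

ζ from %OS: ζ = |ln 0.336|/√(π²+ln²0.336) = 0.328.
From t_p = π/ω_d, ω_d = π/0.0524 = 60.0 rad/s, so ω_n = ω_d/√(1−ζ²) = 63.5 rad/s.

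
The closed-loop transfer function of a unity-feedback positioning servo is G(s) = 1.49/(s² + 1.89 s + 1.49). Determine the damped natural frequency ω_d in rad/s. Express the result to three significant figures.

Comparing the denominator to s² + 2ζω_n s + ω_n²: ω_n = √1.49 = 1.22 rad/s, and 2ζω_n = 1.89 so ζ = 1.89/(2·1.22) = 0.774.
ω_d = 1.22·√(1 − 0.774²) = 0.773 rad/s.

ω_d ≈ 0.773 rad/s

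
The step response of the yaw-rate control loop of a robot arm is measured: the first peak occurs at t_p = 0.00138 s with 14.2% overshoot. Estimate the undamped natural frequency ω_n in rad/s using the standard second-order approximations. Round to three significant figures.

ω_n ≈ 2680 rad/s

From the overshoot, ζ = −ln(OS)/√(π²+ln²(OS)) = 0.528.
t_p = π/ω_d ⇒ ω_d = 2280 rad/s; then ω_n = ω_d/√(1−ζ²) = 2680 rad/s.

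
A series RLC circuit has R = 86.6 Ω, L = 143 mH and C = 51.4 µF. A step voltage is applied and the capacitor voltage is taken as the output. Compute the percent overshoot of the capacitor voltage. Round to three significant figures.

%OS ≈ 1.09%

For a series RLC circuit (capacitor voltage as output), ω_n = 1/√(LC) = 1/√(143 mH · 51.4 µF) = 369 rad/s.
ζ = (R/2)·√(C/L) = (86.6/2)·√(51.4 µF/143 mH) = 0.821.
Overshoot: exp(−π·0.821/√(1−0.821²)) = 0.0109, i.e. 1.09%.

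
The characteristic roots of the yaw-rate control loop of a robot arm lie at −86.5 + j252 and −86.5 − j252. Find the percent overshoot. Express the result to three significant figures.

The poles are at −σ ± jω_d with σ = 86.5 and ω_d = 252, so ω_n = √(σ²+ω_d²) = 266 rad/s and ζ = σ/ω_n = 0.325.
Overshoot: exp(−π·0.325/√(1−0.325²)) = 0.340, i.e. 34.0%.

%OS ≈ 34.0%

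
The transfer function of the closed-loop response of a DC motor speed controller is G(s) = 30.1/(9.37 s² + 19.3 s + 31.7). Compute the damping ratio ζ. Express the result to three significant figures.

ζ ≈ 0.560

Dividing through by 9.37: denominator becomes s² + 2.060 s + 3.383.
So ω_n = √3.383 = 1.84 rad/s and ζ = 2.060/(2·1.84) = 0.560.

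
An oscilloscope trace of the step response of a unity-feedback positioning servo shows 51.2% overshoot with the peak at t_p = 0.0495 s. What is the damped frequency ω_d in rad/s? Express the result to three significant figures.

t_p = π/ω_d, so ω_d = π/0.0495 = 63.5 rad/s.

ω_d ≈ 63.5 rad/s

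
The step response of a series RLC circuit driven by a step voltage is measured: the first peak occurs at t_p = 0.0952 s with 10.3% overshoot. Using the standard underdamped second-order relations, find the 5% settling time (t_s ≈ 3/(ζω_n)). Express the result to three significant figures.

The overshoot fixes ζ = −ln(OS)/√(π²+ln²(OS)) = 0.586.
t_p = π/ω_d ⇒ ω_d = 33.0 rad/s; then ω_n = ω_d/√(1−ζ²) = 40.7 rad/s.
t_s ≈ 3/(ζω_n) = 3/(0.586·40.7) = 0.126 s.

t_s ≈ 0.126 s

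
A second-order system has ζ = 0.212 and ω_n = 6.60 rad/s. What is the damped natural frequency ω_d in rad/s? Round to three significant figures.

ω_d = ω_n√(1−ζ²) = 6.60·√0.955 = 6.45 rad/s.

ω_d ≈ 6.45 rad/s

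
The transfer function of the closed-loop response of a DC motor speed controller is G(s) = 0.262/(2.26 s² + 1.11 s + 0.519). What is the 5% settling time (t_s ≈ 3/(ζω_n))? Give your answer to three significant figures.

Dividing through by 2.26: denominator becomes s² + 0.4912 s + 0.2296.
So ω_n = √0.2296 = 0.479 rad/s and ζ = 0.4912/(2·0.479) = 0.512.
t_s ≈ 3/(ζω_n) = 12.2 s.

t_s ≈ 12.2 s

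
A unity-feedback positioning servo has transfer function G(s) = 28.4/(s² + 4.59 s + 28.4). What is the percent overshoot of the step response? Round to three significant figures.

Matching coefficients with s² + 2ζω_n s + ω_n² gives ω_n² = 28.4 ⇒ ω_n = 5.33 rad/s, and ζ = 4.59/(2ω_n) = 0.431.
Overshoot: exp(−π·0.431/√(1−0.431²)) = 0.223, i.e. 22.3%.

%OS ≈ 22.3%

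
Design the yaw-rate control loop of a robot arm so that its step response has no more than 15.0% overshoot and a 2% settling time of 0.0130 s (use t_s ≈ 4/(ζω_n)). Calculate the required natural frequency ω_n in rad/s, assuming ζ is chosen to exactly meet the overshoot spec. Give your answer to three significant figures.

Inverting the overshoot relation: ζ = |ln 0.150|/√(π² + ln²0.150) = 0.517.
From t_s ≈ 4/(ζω_n): ω_n = 4/(ζ·t_s) = 4/(0.517·0.0130) = 595 rad/s.

ω_n ≈ 595 rad/s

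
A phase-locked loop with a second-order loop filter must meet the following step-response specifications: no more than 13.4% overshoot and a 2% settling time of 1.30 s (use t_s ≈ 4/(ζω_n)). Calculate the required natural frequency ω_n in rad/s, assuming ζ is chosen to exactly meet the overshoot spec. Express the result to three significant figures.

ω_n ≈ 5.71 rad/s

ζ = −ln(OS)/√(π² + (ln OS)²). With OS = 0.134, ln OS = −2.010 and ζ = 2.010/3.730 = 0.539.
From t_s ≈ 4/(ζω_n): ω_n = 4/(ζ·t_s) = 4/(0.539·1.30) = 5.71 rad/s.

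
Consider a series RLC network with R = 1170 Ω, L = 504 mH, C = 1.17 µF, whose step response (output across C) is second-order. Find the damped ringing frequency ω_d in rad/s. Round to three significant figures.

ω_d ≈ 590 rad/s

For a series RLC circuit (capacitor voltage as output), ω_n = 1/√(LC) = 1/√(504 mH · 1.17 µF) = 1300 rad/s.
ζ = (R/2)·√(C/L) = (1170/2)·√(1.17 µF/504 mH) = 0.891.
ω_d = ω_n√(1−ζ²) = 590 rad/s.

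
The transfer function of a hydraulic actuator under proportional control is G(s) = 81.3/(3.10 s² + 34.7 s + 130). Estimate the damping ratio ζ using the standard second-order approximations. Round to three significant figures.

ζ ≈ 0.864

Dividing through by 3.10: denominator becomes s² + 11.19 s + 41.94.
So ω_n = √41.94 = 6.48 rad/s and ζ = 11.19/(2·6.48) = 0.864.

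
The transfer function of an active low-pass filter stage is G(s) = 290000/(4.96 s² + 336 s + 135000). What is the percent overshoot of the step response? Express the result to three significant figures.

Dividing through by 4.96: denominator becomes s² + 67.74 s + 27220.
So ω_n = √27220 = 165 rad/s and ζ = 67.74/(2·165) = 0.205.
%OS = 100 e^{−πζ/√(1−ζ²)} with ζ = 0.205 gives 51.7%.

%OS ≈ 51.7%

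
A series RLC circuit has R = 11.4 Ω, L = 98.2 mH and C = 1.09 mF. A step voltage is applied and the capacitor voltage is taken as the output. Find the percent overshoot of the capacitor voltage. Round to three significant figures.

For a series RLC circuit (capacitor voltage as output), ω_n = 1/√(LC) = 1/√(98.2 mH · 1.09 mF) = 96.7 rad/s.
ζ = (R/2)·√(C/L) = (11.4/2)·√(1.09 mF/98.2 mH) = 0.601.
%OS = 100·exp(−πζ/√(1−ζ²)) = 9.45%.

%OS ≈ 9.45%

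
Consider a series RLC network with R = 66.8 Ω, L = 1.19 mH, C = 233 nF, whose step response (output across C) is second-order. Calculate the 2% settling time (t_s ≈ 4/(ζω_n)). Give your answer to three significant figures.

For a series RLC circuit (capacitor voltage as output), ω_n = 1/√(LC) = 1/√(1.19 mH · 233 nF) = 60100 rad/s.
ζ = (R/2)·√(C/L) = (66.8/2)·√(233 nF/1.19 mH) = 0.467.
t_s ≈ 4/(ζω_n) = 0.000143 s.

t_s ≈ 0.000143 s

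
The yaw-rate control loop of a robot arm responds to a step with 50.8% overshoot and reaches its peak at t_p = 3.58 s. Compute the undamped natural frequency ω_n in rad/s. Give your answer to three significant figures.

ω_n ≈ 0.898 rad/s

From the overshoot, ζ = −ln(OS)/√(π²+ln²(OS)) = 0.211.
t_p = π/ω_d ⇒ ω_d = 0.878 rad/s; then ω_n = ω_d/√(1−ζ²) = 0.898 rad/s.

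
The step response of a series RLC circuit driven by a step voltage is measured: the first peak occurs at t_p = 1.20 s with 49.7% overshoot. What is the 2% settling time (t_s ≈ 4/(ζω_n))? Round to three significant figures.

From the overshoot, ζ = −ln(OS)/√(π²+ln²(OS)) = 0.217.
t_p = π/ω_d ⇒ ω_d = 2.62 rad/s; then ω_n = ω_d/√(1−ζ²) = 2.68 rad/s.
t_s ≈ 4/(ζω_n) = 4/(0.217·2.68) = 6.87 s.

t_s ≈ 6.87 s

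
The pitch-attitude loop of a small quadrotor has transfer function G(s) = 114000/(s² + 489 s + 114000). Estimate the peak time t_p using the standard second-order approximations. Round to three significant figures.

ω_n = √114000 = 338 rad/s; ζ = 489/(2·338) = 0.724.
The damped frequency ω_d = ω_n√(1−ζ²) = 233 rad/s. Then t_p = π/ω_d = 0.0135 s.

t_p ≈ 0.0135 s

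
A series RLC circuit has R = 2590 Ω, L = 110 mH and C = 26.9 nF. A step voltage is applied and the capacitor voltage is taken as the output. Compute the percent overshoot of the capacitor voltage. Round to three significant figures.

For a series RLC circuit (capacitor voltage as output), ω_n = 1/√(LC) = 1/√(110 mH · 26.9 nF) = 18400 rad/s.
ζ = (R/2)·√(C/L) = (2590/2)·√(26.9 nF/110 mH) = 0.640.
%OS = 100 e^{−πζ/√(1−ζ²)} with ζ = 0.640 gives 7.28%.

%OS ≈ 7.28%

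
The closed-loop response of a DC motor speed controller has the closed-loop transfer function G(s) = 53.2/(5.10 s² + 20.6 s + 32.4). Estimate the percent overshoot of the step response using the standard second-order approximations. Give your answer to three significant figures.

%OS ≈ 1.49%

Dividing through by 5.10: denominator becomes s² + 4.039 s + 6.353.
So ω_n = √6.353 = 2.52 rad/s and ζ = 4.039/(2·2.52) = 0.801.
%OS = 100 e^{−πζ/√(1−ζ²)} with ζ = 0.801 gives 1.49%.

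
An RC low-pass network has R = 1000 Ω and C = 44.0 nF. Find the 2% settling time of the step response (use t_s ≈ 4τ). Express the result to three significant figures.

τ = RC = 1000 × 44.0 nF = 0.0000440 s.
t_s ≈ 4τ = 0.000176 s.

t_s ≈ 0.000176 s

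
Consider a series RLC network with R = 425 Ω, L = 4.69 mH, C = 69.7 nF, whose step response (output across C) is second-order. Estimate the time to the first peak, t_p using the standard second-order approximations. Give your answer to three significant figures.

For a series RLC circuit (capacitor voltage as output), ω_n = 1/√(LC) = 1/√(4.69 mH · 69.7 nF) = 55300 rad/s.
ζ = (R/2)·√(C/L) = (425/2)·√(69.7 nF/4.69 mH) = 0.819.
ω_d = ω_n√(1−ζ²) = 31700 rad/s. t_p = π/ω_d = 0.0000990 s.

t_p ≈ 0.0000990 s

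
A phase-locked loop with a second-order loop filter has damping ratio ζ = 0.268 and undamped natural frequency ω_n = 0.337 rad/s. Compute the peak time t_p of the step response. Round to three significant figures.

The damped frequency is ω_d = ω_n√(1−ζ²) = 0.337·√(1−0.0718) = 0.325 rad/s.
Peak time t_p = π/ω_d = π/0.325 = 9.68 s.

t_p ≈ 9.68 s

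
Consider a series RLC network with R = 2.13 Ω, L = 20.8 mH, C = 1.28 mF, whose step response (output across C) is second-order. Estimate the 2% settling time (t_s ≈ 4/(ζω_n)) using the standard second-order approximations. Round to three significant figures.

t_s ≈ 0.0781 s

For a series RLC circuit (capacitor voltage as output), ω_n = 1/√(LC) = 1/√(20.8 mH · 1.28 mF) = 194 rad/s.
ζ = (R/2)·√(C/L) = (2.13/2)·√(1.28 mF/20.8 mH) = 0.264.
t_s ≈ 4/(ζω_n) = 0.0781 s.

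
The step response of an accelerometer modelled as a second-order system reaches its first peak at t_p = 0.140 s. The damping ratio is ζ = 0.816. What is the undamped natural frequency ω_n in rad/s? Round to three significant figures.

Peak time t_p = π/ω_d, so ω_d = π/t_p = π/0.140 = 22.4 rad/s.
ω_n = ω_d/√(1−ζ²) = 22.4/√0.334 = 38.8 rad/s.

ω_n ≈ 38.8 rad/s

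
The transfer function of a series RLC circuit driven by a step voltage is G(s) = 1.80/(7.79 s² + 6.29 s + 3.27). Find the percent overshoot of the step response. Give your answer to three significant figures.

Dividing through by 7.79: denominator becomes s² + 0.8074 s + 0.4198.
So ω_n = √0.4198 = 0.648 rad/s and ζ = 0.8074/(2·0.648) = 0.623.
%OS = 100·exp(−πζ/√(1−ζ²)) = 8.18%.

%OS ≈ 8.18%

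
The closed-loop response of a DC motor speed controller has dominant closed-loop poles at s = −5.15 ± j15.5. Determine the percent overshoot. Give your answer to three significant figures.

%OS ≈ 35.2%

The poles are at −σ ± jω_d with σ = 5.15 and ω_d = 15.5, so ω_n = √(σ²+ω_d²) = 16.3 rad/s and ζ = σ/ω_n = 0.315.
%OS = 100 e^{−πζ/√(1−ζ²)} with ζ = 0.315 gives 35.2%.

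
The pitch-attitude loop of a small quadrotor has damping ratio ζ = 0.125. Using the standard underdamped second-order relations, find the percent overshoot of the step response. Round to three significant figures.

%OS ≈ 67.3%

For an underdamped second-order system, %OS = 100·exp(−πζ/√(1−ζ²)).
πζ/√(1−ζ²) = π·0.125/√(1−0.0156) = 0.3958, so %OS = 100·e^(−0.3958) = 67.3%.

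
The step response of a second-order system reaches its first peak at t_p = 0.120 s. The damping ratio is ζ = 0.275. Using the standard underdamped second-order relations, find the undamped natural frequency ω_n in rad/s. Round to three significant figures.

ω_n ≈ 27.2 rad/s

Peak time t_p = π/ω_d, so ω_d = π/t_p = π/0.120 = 26.2 rad/s.
ω_n = ω_d/√(1−ζ²) = 26.2/√0.924 = 27.2 rad/s.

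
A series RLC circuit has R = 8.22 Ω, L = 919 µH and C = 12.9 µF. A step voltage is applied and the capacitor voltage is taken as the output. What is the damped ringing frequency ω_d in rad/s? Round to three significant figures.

ω_d ≈ 8020 rad/s

For a series RLC circuit (capacitor voltage as output), ω_n = 1/√(LC) = 1/√(919 µH · 12.9 µF) = 9180 rad/s.
ζ = (R/2)·√(C/L) = (8.22/2)·√(12.9 µF/919 µH) = 0.487.
ω_d = ω_n√(1−ζ²) = 8020 rad/s.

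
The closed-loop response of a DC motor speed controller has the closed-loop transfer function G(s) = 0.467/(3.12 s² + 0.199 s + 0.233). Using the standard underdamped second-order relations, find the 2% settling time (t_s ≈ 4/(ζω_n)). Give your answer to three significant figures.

t_s ≈ 125 s

Dividing through by 3.12: denominator becomes s² + 0.06378 s + 0.07468.
So ω_n = √0.07468 = 0.273 rad/s and ζ = 0.06378/(2·0.273) = 0.117.
t_s ≈ 4/(ζω_n) = 125 s.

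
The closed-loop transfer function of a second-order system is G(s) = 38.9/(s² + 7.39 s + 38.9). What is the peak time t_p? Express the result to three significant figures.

t_p ≈ 0.625 s

ω_n = √38.9 = 6.24 rad/s; ζ = 7.39/(2·6.24) = 0.592.
ω_d = ω_n√(1−ζ²) = 5.02 rad/s. Then t_p = π/ω_d = 0.625 s.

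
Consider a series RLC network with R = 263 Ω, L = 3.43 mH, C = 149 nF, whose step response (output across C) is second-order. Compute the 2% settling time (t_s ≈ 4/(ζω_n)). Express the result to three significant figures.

For a series RLC circuit (capacitor voltage as output), ω_n = 1/√(LC) = 1/√(3.43 mH · 149 nF) = 44200 rad/s.
ζ = (R/2)·√(C/L) = (263/2)·√(149 nF/3.43 mH) = 0.867.
t_s ≈ 4/(ζω_n) = 0.000104 s.

t_s ≈ 0.000104 s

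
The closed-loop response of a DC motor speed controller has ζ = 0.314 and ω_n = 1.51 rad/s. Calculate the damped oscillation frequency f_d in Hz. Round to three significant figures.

f_d ≈ 0.228 Hz

ω_d = ω_n√(1−ζ²) = 1.51·√0.901 = 1.43 rad/s.
f_d = ω_d/(2π) = 0.228 Hz.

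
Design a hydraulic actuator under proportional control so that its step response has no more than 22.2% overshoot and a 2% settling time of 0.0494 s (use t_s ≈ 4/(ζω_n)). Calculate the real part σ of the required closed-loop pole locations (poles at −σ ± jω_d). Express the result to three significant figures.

The settling-time spec alone fixes σ = ζω_n = 4/t_s = 4/0.0494 = 81.0.
(Overshoot then fixes ζ = 0.432 and hence ω_d = σ·√(1−ζ²)/ζ = 169 rad/s.)

σ ≈ 81.0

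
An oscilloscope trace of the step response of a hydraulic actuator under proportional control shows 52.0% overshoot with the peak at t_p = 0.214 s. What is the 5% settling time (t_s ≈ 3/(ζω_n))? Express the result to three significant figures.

t_s ≈ 0.982 s

From the overshoot, ζ = −ln(OS)/√(π²+ln²(OS)) = 0.204.
From t_p = π/ω_d, ω_d = π/0.214 = 14.7 rad/s, so ω_n = ω_d/√(1−ζ²) = 15.0 rad/s.
t_s ≈ 3/(ζω_n) = 3/(0.204·15.0) = 0.982 s.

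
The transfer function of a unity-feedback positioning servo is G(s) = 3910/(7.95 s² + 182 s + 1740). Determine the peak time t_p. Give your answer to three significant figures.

Dividing through by 7.95: denominator becomes s² + 22.89 s + 218.9.
So ω_n = √218.9 = 14.8 rad/s and ζ = 22.89/(2·14.8) = 0.774.
ω_d = 14.8·√(1 − 0.774²) = 9.37 rad/s. t_p = π/ω_d = 0.335 s.

t_p ≈ 0.335 s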